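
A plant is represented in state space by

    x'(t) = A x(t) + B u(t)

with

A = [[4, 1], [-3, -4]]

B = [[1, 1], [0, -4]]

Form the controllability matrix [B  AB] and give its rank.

AB = [[4, 0], [-3, 13]]
Controllability matrix C = [B  AB] = [[1, 1, 4, 0], [0, -4, -3, 13]]
Take the 2×2 submatrix of C formed by columns 1, 2: [[1, 1], [0, -4]]. Its determinant is 1·(-4) - 1·0 = -4 - 0 = -4 ≠ 0.
So rank(C) ≥ 2; since C has 2 rows, rank(C) = 2.
rank(C) = 2 = n, so the pair (A, B) is completely controllable.

2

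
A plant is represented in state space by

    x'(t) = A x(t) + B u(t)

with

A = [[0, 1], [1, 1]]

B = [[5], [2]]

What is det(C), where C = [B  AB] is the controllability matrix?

31

AB = [[2], [7]]
Controllability matrix C = [B  AB] = [[5, 2], [2, 7]]
det(C) = 5·7 - 2·2 = 35 - 4 = 31
Since det(C) ≠ 0, rank(C) = 2 and the system is completely controllable.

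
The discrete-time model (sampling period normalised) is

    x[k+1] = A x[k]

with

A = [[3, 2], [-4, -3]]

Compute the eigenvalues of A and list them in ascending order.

det(zI - A) = z^2 - (tr A)z + det A, with tr A = 3 + (-3) = 0 and det A = 3·(-3) - 2·(-4) = -9 - (-8) = -1.
So p(z) = det(zI - A) = z^2 - 1.
Factor z^2 - 1: two numbers with sum 0 and product -1 are 1 and -1, so z^2 - 1 = (z - 1)(z + 1).
Hence p(z) = (z - 1) (z + 1), with roots -1, 1.

-1, 1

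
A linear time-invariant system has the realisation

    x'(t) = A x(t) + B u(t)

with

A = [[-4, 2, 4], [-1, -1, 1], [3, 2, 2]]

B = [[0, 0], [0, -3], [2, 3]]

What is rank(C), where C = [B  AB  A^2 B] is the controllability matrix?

AB = [[8, 6], [2, 6], [4, 0]]
A^2B = [[-12, -12], [-6, -12], [36, 30]]
Controllability matrix C = [B  AB  A^2B] = [[0, 0, 8, 6, -12, -12], [0, -3, 2, 6, -6, -12], [2, 3, 4, 0, 36, 30]]
Take the 3×3 submatrix of C formed by columns 1, 2, 3: [[0, 0, 8], [0, -3, 2], [2, 3, 4]]. Its determinant is 0·((-3)·4 - 2·3) - 0·(0·4 - 2·2) + 8·(0·3 - (-3)·2) = 0·(-18) - 0·(-4) + 8·6 = 48 ≠ 0.
So rank(C) ≥ 3; since C has 3 rows, rank(C) = 3.
rank(C) = 3 = n, so the pair (A, B) is completely controllable.

3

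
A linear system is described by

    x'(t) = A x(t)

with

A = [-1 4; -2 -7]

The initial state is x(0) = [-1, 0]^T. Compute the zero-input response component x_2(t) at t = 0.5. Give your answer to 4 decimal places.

0.1410

det(sI - A) = s^2 - (tr A)s + det A, with tr A = (-1) + (-7) = -8 and det A = (-1)·(-7) - 4·(-2) = 7 - (-8) = 15.
So p(s) = det(sI - A) = s^2 + 8s + 15.
Factor s^2 + 8s + 15: two numbers with sum -8 and product 15 are -3 and -5, so s^2 + 8s + 15 = (s + 3)(s + 5).
Hence p(s) = (s + 3) (s + 5), with roots -5, -3.
The eigenvalues -5, -3 are distinct and real, so A is diagonalisable and x(t) = e^{At} x(0) = V diag(e^{λ_i t}) V^{-1} x(0), where the columns of V are the eigenvectors.
λ = -5: A - (-5)I = [[4, 4], [-2, -2]]. Row 1 gives 4·v1 + 4·v2 = 0, so take v_1 = [1, -1]^T.
λ = -3: A - (-3)I = [[2, 4], [-2, -4]]. Row 1 gives 2·v1 + 4·v2 = 0, so take v_2 = [2, -1]^T.
V = [v_1 v_2] = [[1, 2], [-1, -1]] has det V = 1, so V^{-1} = adj(V)/det V = [[-1, -2], [1, 1]].
Modal coordinates z(0) = V^{-1} x(0): (-1)·(-1) + (-2)·0 = 1; 1·(-1) + 1·0 = -1; so z(0) = [1, -1]^T.
x_2(t) = Σ_i (v_i)_2 · z_i(0) · e^{λ_i t} (row 2 of V times the modal terms).
x_2(0.5) = (-1)·1·e^{-5·0.5} + (-1)·(-1)·e^{-3·0.5} = (-1)·0.082085 + 1·0.223130 = 0.1410.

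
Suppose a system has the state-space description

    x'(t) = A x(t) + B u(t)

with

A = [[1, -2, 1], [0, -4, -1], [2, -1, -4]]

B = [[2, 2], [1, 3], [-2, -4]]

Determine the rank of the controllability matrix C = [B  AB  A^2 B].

AB = [[-2, -8], [-2, -8], [11, 17]]
A^2B = [[13, 25], [-3, 15], [-46, -76]]
Controllability matrix C = [B  AB  A^2B] = [[2, 2, -2, -8, 13, 25], [1, 3, -2, -8, -3, 15], [-2, -4, 11, 17, -46, -76]]
Take the 3×3 submatrix of C formed by columns 1, 2, 3: [[2, 2, -2], [1, 3, -2], [-2, -4, 11]]. Its determinant is 2·(3·11 - (-2)·(-4)) - 2·(1·11 - (-2)·(-2)) + (-2)·(1·(-4) - 3·(-2)) = 2·25 - 2·7 + (-2)·2 = 32 ≠ 0.
So rank(C) ≥ 3; since C has 3 rows, rank(C) = 3.
rank(C) = 3 = n, so the pair (A, B) is completely controllable.

3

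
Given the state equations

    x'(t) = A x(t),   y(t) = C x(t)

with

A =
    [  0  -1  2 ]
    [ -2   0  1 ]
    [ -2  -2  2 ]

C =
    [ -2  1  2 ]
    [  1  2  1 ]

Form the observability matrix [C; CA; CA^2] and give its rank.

CA = [[-6, -2, 1], [-6, -3, 6]]
CA^2 = [[2, 4, -12], [-6, -6, -3]]
Observability matrix O = [C; CA; CA^2] = [[-2, 1, 2], [1, 2, 1], [-6, -2, 1], [-6, -3, 6], [2, 4, -12], [-6, -6, -3]]
Take the 3×3 submatrix of O formed by rows 1, 2, 3: [[-2, 1, 2], [1, 2, 1], [-6, -2, 1]]. Its determinant is (-2)·(2·1 - 1·(-2)) - 1·(1·1 - 1·(-6)) + 2·(1·(-2) - 2·(-6)) = (-2)·4 - 1·7 + 2·10 = 5 ≠ 0.
So rank(O) ≥ 3; since O has 3 columns, rank(O) = 3.
rank(O) = 3 = n, so the pair (A, C) is completely observable.

3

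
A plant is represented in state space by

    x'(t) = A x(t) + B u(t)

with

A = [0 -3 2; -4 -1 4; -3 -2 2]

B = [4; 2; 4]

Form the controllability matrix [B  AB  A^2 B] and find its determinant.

AB = [[2], [-2], [-8]]
A^2B = [[-10], [-38], [-18]]
Controllability matrix C = [B  AB  A^2B] = [[4, 2, -10], [2, -2, -38], [4, -8, -18]]
Expanding along the first row, det(C) = 4·((-2)·(-18) - (-38)·(-8)) - 2·(2·(-18) - (-38)·4) + (-10)·(2·(-8) - (-2)·4) = 4·(-268) - 2·116 + (-10)·(-8) = -1224
Since det(C) ≠ 0, rank(C) = 3 and the system is completely controllable.

-1224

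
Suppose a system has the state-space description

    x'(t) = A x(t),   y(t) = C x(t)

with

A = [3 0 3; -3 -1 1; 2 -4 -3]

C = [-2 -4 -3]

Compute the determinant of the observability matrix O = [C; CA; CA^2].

CA = [[0, 16, -1]]
CA^2 = [[-50, -12, 19]]
Observability matrix O = [C; CA; CA^2] = [[-2, -4, -3], [0, 16, -1], [-50, -12, 19]]
Expanding along the first row, det(O) = (-2)·(16·19 - (-1)·(-12)) - (-4)·(0·19 - (-1)·(-50)) + (-3)·(0·(-12) - 16·(-50)) = (-2)·292 - (-4)·(-50) + (-3)·800 = -3184
Since det(O) ≠ 0, rank(O) = 3 and the system is completely observable.

-3184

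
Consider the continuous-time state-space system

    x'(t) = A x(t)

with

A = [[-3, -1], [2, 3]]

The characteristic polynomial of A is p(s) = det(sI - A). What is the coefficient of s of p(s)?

For a 2×2 matrix, det(sI - A) = s^2 - (tr A)s + det A.
tr A = 0, det A = -7.
So p(s) = s^2 - 7.
The coefficient of s is 0.

0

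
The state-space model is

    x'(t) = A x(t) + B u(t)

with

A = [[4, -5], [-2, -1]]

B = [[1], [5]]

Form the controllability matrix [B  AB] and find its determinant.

AB = [[-21], [-7]]
Controllability matrix C = [B  AB] = [[1, -21], [5, -7]]
det(C) = 1·(-7) - (-21)·5 = -7 - (-105) = 98
Since det(C) ≠ 0, rank(C) = 2 and the system is completely controllable.

98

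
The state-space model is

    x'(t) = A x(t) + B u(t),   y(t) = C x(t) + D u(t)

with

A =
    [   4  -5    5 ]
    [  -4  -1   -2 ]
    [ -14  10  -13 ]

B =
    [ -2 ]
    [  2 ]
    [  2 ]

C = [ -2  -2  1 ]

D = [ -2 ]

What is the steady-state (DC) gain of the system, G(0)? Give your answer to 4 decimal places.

G(0) = C(-A)^{-1}B + D = -C A^{-1} B + D.
det A = -18, so A^{-1} = (1/-18)·adj(A) = [[-11/6, 5/6, -5/6], [4/3, -1, 2/3], [3, -5/3, 4/3]]
A^{-1} B = [11/3, -10/3, -20/3]^T
C A^{-1} B = -22/3
G(0) = D - C A^{-1} B = -2 - (-22/3) = 16/3 ≈ 5.3333

5.3333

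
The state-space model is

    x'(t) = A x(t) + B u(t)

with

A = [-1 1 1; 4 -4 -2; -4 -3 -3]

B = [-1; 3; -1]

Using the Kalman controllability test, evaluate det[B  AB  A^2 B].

200

AB = [[3], [-14], [-2]]
A^2B = [[-19], [72], [36]]
Controllability matrix C = [B  AB  A^2B] = [[-1, 3, -19], [3, -14, 72], [-1, -2, 36]]
Expanding along the first row, det(C) = (-1)·((-14)·36 - 72·(-2)) - 3·(3·36 - 72·(-1)) + (-19)·(3·(-2) - (-14)·(-1)) = (-1)·(-360) - 3·180 + (-19)·(-20) = 200
Since det(C) ≠ 0, rank(C) = 3 and the system is completely controllable.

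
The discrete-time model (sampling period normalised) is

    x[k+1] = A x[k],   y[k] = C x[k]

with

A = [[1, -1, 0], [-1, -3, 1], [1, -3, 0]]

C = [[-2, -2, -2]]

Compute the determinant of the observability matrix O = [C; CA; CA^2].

-1024

CA = [[-2, 14, -2]]
CA^2 = [[-18, -34, 14]]
Observability matrix O = [C; CA; CA^2] = [[-2, -2, -2], [-2, 14, -2], [-18, -34, 14]]
Expanding along the first row, det(O) = (-2)·(14·14 - (-2)·(-34)) - (-2)·((-2)·14 - (-2)·(-18)) + (-2)·((-2)·(-34) - 14·(-18)) = (-2)·128 - (-2)·(-64) + (-2)·320 = -1024
Since det(O) ≠ 0, rank(O) = 3 and the system is completely observable.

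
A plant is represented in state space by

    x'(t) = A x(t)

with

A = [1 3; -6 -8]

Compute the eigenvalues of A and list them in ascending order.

det(sI - A) = s^2 - (tr A)s + det A, with tr A = 1 + (-8) = -7 and det A = 1·(-8) - 3·(-6) = -8 - (-18) = 10.
So p(s) = det(sI - A) = s^2 + 7s + 10.
Factor s^2 + 7s + 10: two numbers with sum -7 and product 10 are -2 and -5, so s^2 + 7s + 10 = (s + 2)(s + 5).
Hence p(s) = (s + 2) (s + 5), with roots -5, -2.
All eigenvalues have negative real part, so the system is asymptotically stable.

-5, -2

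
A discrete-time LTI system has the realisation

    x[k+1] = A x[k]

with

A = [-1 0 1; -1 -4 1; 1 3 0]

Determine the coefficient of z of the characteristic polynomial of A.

0

Expand det(zI - A) for the 3×3 matrix.
p(z) = z^3 + 5z^2 - 4.
(Check: constant term = det(-A) = (-1)^3 det A = -4; coefficient of z^2 = -tr A = 5.)
The coefficient of z is 0.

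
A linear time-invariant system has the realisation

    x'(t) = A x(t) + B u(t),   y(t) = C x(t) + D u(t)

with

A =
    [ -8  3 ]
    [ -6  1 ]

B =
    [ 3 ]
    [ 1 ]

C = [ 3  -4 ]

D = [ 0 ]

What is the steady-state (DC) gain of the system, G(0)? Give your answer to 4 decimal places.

4.0000

G(0) = C(-A)^{-1}B + D = -C A^{-1} B + D.
det A = 10, so A^{-1} = (1/10)·adj(A) = [[1/10, -3/10], [3/5, -4/5]]
A^{-1} B = [0, 1]^T
C A^{-1} B = -4
G(0) = D - C A^{-1} B = 0 - (-4) = 4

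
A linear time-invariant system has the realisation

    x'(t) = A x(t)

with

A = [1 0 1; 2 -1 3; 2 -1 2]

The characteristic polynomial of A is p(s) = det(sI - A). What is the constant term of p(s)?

-1

Expand det(sI - A) for the 3×3 matrix.
p(s) = s^3 - 2s^2 - 1.
(Check: constant term = det(-A) = (-1)^3 det A = -1; coefficient of s^2 = -tr A = -2.)
The constant term is -1.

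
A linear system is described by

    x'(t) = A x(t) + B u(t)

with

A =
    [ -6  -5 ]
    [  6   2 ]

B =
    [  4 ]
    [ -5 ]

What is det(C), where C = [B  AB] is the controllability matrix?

AB = [[1], [14]]
Controllability matrix C = [B  AB] = [[4, 1], [-5, 14]]
det(C) = 4·14 - 1·(-5) = 56 - (-5) = 61
Since det(C) ≠ 0, rank(C) = 2 and the system is completely controllable.

61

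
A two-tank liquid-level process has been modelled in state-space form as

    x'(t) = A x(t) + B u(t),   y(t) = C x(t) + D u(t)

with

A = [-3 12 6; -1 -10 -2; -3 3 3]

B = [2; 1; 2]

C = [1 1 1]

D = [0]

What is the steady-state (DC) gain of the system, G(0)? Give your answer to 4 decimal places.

G(0) = C(-A)^{-1}B + D = -C A^{-1} B + D.
det A = -18, so A^{-1} = (1/-18)·adj(A) = [[4/3, 1, -2], [-1/2, -1/2, 2/3], [11/6, 3/2, -7/3]]
A^{-1} B = [-1/3, -1/6, 1/2]^T
C A^{-1} B = 0
G(0) = D - C A^{-1} B = 0 - (0) = 0

0.0000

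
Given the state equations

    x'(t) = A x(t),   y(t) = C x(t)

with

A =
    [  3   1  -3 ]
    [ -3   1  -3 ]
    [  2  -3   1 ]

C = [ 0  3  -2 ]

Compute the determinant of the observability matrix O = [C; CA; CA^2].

2113

CA = [[-13, 9, -11]]
CA^2 = [[-88, 29, 1]]
Observability matrix O = [C; CA; CA^2] = [[0, 3, -2], [-13, 9, -11], [-88, 29, 1]]
Expanding along the first row, det(O) = 0·(9·1 - (-11)·29) - 3·((-13)·1 - (-11)·(-88)) + (-2)·((-13)·29 - 9·(-88)) = 0·328 - 3·(-981) + (-2)·415 = 2113
Since det(O) ≠ 0, rank(O) = 3 and the system is completely observable.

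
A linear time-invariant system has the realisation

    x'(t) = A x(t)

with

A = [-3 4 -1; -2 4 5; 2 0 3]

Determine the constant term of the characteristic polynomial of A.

Expand det(sI - A) for the 3×3 matrix.
p(s) = s^3 - 4s^2 + s - 36.
(Check: constant term = det(-A) = (-1)^3 det A = -36; coefficient of s^2 = -tr A = -4.)
The constant term is -36.

-36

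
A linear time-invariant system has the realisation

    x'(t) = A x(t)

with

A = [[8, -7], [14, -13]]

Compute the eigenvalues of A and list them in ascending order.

-6, 1

det(sI - A) = s^2 - (tr A)s + det A, with tr A = 8 + (-13) = -5 and det A = 8·(-13) - (-7)·14 = -104 - (-98) = -6.
So p(s) = det(sI - A) = s^2 + 5s - 6.
Factor s^2 + 5s - 6: two numbers with sum -5 and product -6 are 1 and -6, so s^2 + 5s - 6 = (s - 1)(s + 6).
Hence p(s) = (s - 1) (s + 6), with roots -6, 1.
At least one eigenvalue has non-negative real part, so the system is not asymptotically stable.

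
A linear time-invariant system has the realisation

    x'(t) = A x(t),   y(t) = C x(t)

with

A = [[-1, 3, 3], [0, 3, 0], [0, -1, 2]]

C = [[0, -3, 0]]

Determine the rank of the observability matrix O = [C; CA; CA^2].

CA = [[0, -9, 0]]
CA^2 = [[0, -27, 0]]
Observability matrix O = [C; CA; CA^2] = [[0, -3, 0], [0, -9, 0], [0, -27, 0]]
Every row of O is a scalar multiple of row 1 = [0, -3, 0] (multipliers 1, 3, 9), so the rows span a one-dimensional space.
O ≠ 0, hence rank(O) = 1.
rank(O) = 1 < n = 3, so the pair (A, C) is not completely observable.

1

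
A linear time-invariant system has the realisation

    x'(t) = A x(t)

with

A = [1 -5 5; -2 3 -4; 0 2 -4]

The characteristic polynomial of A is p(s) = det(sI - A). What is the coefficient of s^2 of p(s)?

0

Expand det(sI - A) for the 3×3 matrix.
p(s) = s^3 - 15s - 16.
(Check: constant term = det(-A) = (-1)^3 det A = -16; coefficient of s^2 = -tr A = 0.)
The coefficient of s^2 is 0.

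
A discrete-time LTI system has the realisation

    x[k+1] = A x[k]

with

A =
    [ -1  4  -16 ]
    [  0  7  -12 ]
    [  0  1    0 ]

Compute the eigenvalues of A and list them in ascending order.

-1, 3, 4

det(zI - A) = z^3 - (tr A)z^2 + (M11 + M22 + M33)z - det A, where Mii is the 2×2 principal minor of A obtained by deleting row i and column i.
tr A = (-1) + 7 + 0 = 6; M11 = 7·0 - (-12)·1 = 0 - (-12) = 12; M22 = (-1)·0 - (-16)·0 = 0 - 0 = 0; M33 = (-1)·7 - 4·0 = -7 - 0 = -7; sum of minors = 5.
det A = (-1)·(7·0 - (-12)·1) - 4·(0·0 - (-12)·0) + (-16)·(0·1 - 7·0) = (-1)·12 - 4·0 + (-16)·0 = -12.
So p(z) = det(zI - A) = z^3 - 6z^2 + 5z + 12.
Rational-root test: any integer root divides 12. Testing small divisors, z = -1 works: p(-1) = -1 + (-6) + (-5) + 12 = 0, so (z + 1) is a factor.
Dividing, p(z) = (z + 1)(z^2 - 7z + 12).
Factor z^2 - 7z + 12: two numbers with sum 7 and product 12 are 4 and 3, so z^2 - 7z + 12 = (z - 4)(z - 3).
Hence p(z) = (z - 4) (z - 3) (z + 1), with roots -1, 3, 4.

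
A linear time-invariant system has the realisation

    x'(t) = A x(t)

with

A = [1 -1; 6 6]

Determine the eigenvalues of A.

det(sI - A) = s^2 - (tr A)s + det A, with tr A = 1 + 6 = 7 and det A = 1·6 - (-1)·6 = 6 - (-6) = 12.
So p(s) = det(sI - A) = s^2 - 7s + 12.
Factor s^2 - 7s + 12: two numbers with sum 7 and product 12 are 4 and 3, so s^2 - 7s + 12 = (s - 4)(s - 3).
Hence p(s) = (s - 4) (s - 3), with roots 3, 4.
At least one eigenvalue has non-negative real part, so the system is not asymptotically stable.

3, 4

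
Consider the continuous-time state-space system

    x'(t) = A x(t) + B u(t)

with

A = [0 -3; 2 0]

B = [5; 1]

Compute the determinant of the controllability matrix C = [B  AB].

AB = [[-3], [10]]
Controllability matrix C = [B  AB] = [[5, -3], [1, 10]]
det(C) = 5·10 - (-3)·1 = 50 - (-3) = 53
Since det(C) ≠ 0, rank(C) = 2 and the system is completely controllable.

53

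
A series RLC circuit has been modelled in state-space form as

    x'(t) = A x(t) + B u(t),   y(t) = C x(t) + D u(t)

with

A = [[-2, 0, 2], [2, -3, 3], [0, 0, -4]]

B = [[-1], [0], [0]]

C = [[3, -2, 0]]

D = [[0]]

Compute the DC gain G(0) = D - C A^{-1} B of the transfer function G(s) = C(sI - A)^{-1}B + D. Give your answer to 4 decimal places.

-0.8333

G(0) = C(-A)^{-1}B + D = -C A^{-1} B + D.
det A = -24, so A^{-1} = (1/-24)·adj(A) = [[-1/2, 0, -1/4], [-1/3, -1/3, -5/12], [0, 0, -1/4]]
A^{-1} B = [1/2, 1/3, 0]^T
C A^{-1} B = 5/6
G(0) = D - C A^{-1} B = 0 - (5/6) = -5/6 ≈ -0.8333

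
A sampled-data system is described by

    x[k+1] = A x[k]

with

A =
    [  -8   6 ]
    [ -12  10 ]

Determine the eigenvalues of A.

det(zI - A) = z^2 - (tr A)z + det A, with tr A = (-8) + 10 = 2 and det A = (-8)·10 - 6·(-12) = -80 - (-72) = -8.
So p(z) = det(zI - A) = z^2 - 2z - 8.
Factor z^2 - 2z - 8: two numbers with sum 2 and product -8 are 4 and -2, so z^2 - 2z - 8 = (z - 4)(z + 2).
Hence p(z) = (z - 4) (z + 2), with roots -2, 4.

-2, 4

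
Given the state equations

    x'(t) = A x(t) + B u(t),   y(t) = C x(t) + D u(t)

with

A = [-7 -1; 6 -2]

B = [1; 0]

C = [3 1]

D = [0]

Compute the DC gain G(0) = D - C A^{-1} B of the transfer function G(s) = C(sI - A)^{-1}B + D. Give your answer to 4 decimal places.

0.6000

G(0) = C(-A)^{-1}B + D = -C A^{-1} B + D.
det A = 20, so A^{-1} = (1/20)·adj(A) = [[-1/10, 1/20], [-3/10, -7/20]]
A^{-1} B = [-1/10, -3/10]^T
C A^{-1} B = -3/5
G(0) = D - C A^{-1} B = 0 - (-3/5) = 3/5 ≈ 0.6000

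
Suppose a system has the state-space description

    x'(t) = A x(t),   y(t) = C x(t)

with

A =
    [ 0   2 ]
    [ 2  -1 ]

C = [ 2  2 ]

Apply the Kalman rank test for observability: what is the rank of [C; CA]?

2

CA = [[4, 2]]
Observability matrix O = [C; CA] = [[2, 2], [4, 2]]
det(O) = 2·2 - 2·4 = 4 - 8 = -4 ≠ 0, so rank(O) = 2.
rank(O) = 2 = n, so the pair (A, C) is completely observable.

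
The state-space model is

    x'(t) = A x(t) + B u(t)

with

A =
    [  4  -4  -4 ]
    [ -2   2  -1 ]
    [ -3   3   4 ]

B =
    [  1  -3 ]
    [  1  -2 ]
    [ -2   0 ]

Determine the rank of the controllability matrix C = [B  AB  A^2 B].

AB = [[8, -4], [2, 2], [-8, 3]]
A^2B = [[56, -36], [-4, 9], [-50, 30]]
Controllability matrix C = [B  AB  A^2B] = [[1, -3, 8, -4, 56, -36], [1, -2, 2, 2, -4, 9], [-2, 0, -8, 3, -50, 30]]
Take the 3×3 submatrix of C formed by columns 1, 2, 3: [[1, -3, 8], [1, -2, 2], [-2, 0, -8]]. Its determinant is 1·((-2)·(-8) - 2·0) - (-3)·(1·(-8) - 2·(-2)) + 8·(1·0 - (-2)·(-2)) = 1·16 - (-3)·(-4) + 8·(-4) = -28 ≠ 0.
So rank(C) ≥ 3; since C has 3 rows, rank(C) = 3.
rank(C) = 3 = n, so the pair (A, B) is completely controllable.

3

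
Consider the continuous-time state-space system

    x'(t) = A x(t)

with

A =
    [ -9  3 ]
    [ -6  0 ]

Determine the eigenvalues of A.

-6, -3

det(sI - A) = s^2 - (tr A)s + det A, with tr A = (-9) + 0 = -9 and det A = (-9)·0 - 3·(-6) = 0 - (-18) = 18.
So p(s) = det(sI - A) = s^2 + 9s + 18.
Factor s^2 + 9s + 18: two numbers with sum -9 and product 18 are -3 and -6, so s^2 + 9s + 18 = (s + 3)(s + 6).
Hence p(s) = (s + 3) (s + 6), with roots -6, -3.
All eigenvalues have negative real part, so the system is asymptotically stable.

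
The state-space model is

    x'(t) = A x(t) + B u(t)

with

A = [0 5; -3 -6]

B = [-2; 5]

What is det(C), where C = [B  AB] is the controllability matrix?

-77

AB = [[25], [-24]]
Controllability matrix C = [B  AB] = [[-2, 25], [5, -24]]
det(C) = (-2)·(-24) - 25·5 = 48 - 125 = -77
Since det(C) ≠ 0, rank(C) = 2 and the system is completely controllable.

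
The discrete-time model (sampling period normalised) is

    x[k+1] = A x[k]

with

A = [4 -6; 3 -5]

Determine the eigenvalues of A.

det(zI - A) = z^2 - (tr A)z + det A, with tr A = 4 + (-5) = -1 and det A = 4·(-5) - (-6)·3 = -20 - (-18) = -2.
So p(z) = det(zI - A) = z^2 + z - 2.
Factor z^2 + z - 2: two numbers with sum -1 and product -2 are 1 and -2, so z^2 + z - 2 = (z - 1)(z + 2).
Hence p(z) = (z - 1) (z + 2), with roots -2, 1.

-2, 1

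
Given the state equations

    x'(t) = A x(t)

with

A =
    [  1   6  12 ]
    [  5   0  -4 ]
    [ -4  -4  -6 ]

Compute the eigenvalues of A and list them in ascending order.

det(sI - A) = s^3 - (tr A)s^2 + (M11 + M22 + M33)s - det A, where Mii is the 2×2 principal minor of A obtained by deleting row i and column i.
tr A = 1 + 0 + (-6) = -5; M11 = 0·(-6) - (-4)·(-4) = 0 - 16 = -16; M22 = 1·(-6) - 12·(-4) = -6 - (-48) = 42; M33 = 1·0 - 6·5 = 0 - 30 = -30; sum of minors = -4.
det A = 1·(0·(-6) - (-4)·(-4)) - 6·(5·(-6) - (-4)·(-4)) + 12·(5·(-4) - 0·(-4)) = 1·(-16) - 6·(-46) + 12·(-20) = 20.
So p(s) = det(sI - A) = s^3 + 5s^2 - 4s - 20.
Rational-root test: any integer root divides -20. Testing small divisors, s = -2 works: p(-2) = -8 + 20 + 8 + (-20) = 0, so (s + 2) is a factor.
Dividing, p(s) = (s + 2)(s^2 + 3s - 10).
Factor s^2 + 3s - 10: two numbers with sum -3 and product -10 are 2 and -5, so s^2 + 3s - 10 = (s - 2)(s + 5).
Hence p(s) = (s - 2) (s + 2) (s + 5), with roots -5, -2, 2.
At least one eigenvalue has non-negative real part, so the system is not asymptotically stable.

-5, -2, 2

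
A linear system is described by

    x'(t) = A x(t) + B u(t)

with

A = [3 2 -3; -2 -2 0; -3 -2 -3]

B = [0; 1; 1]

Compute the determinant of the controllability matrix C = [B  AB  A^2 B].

AB = [[-1], [-2], [-5]]
A^2B = [[8], [6], [22]]
Controllability matrix C = [B  AB  A^2B] = [[0, -1, 8], [1, -2, 6], [1, -5, 22]]
Expanding along the first row, det(C) = 0·((-2)·22 - 6·(-5)) - (-1)·(1·22 - 6·1) + 8·(1·(-5) - (-2)·1) = 0·(-14) - (-1)·16 + 8·(-3) = -8
Since det(C) ≠ 0, rank(C) = 3 and the system is completely controllable.

-8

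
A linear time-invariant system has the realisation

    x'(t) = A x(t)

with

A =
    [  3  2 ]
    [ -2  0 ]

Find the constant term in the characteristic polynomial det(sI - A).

4

For a 2×2 matrix, det(sI - A) = s^2 - (tr A)s + det A.
tr A = 3, det A = 4.
So p(s) = s^2 - 3s + 4.
The constant term is 4.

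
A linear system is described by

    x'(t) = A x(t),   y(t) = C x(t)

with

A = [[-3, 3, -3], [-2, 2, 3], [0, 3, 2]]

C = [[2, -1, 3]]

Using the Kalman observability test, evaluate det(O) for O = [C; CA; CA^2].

CA = [[-4, 13, -3]]
CA^2 = [[-14, 5, 45]]
Observability matrix O = [C; CA; CA^2] = [[2, -1, 3], [-4, 13, -3], [-14, 5, 45]]
Expanding along the first row, det(O) = 2·(13·45 - (-3)·5) - (-1)·((-4)·45 - (-3)·(-14)) + 3·((-4)·5 - 13·(-14)) = 2·600 - (-1)·(-222) + 3·162 = 1464
Since det(O) ≠ 0, rank(O) = 3 and the system is completely observable.

1464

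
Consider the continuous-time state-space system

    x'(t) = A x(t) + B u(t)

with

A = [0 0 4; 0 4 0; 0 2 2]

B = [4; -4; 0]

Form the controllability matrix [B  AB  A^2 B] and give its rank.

AB = [[0], [-16], [-8]]
A^2B = [[-32], [-64], [-48]]
Controllability matrix C = [B  AB  A^2B] = [[4, 0, -32], [-4, -16, -64], [0, -8, -48]]
The rows r1, r2, r3 of C are linearly dependent: -r1 - r2 + 2·r3 = 0 (check each entry), so rank(C) ≤ 2.
The 2×2 minor from rows 1, 2, columns 1, 2 is 4·(-16) - 0·(-4) = -64 - 0 = -64 ≠ 0, so rank(C) = 2.
rank(C) = 2 < n = 3, so the pair (A, B) is not completely controllable.

2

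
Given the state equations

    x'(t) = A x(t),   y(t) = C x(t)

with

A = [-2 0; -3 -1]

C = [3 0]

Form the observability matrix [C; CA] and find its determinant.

CA = [[-6, 0]]
Observability matrix O = [C; CA] = [[3, 0], [-6, 0]]
det(O) = 3·0 - 0·(-6) = 0 - 0 = 0
Since det(O) = 0, rank(O) < 2 and the system is not completely observable.

0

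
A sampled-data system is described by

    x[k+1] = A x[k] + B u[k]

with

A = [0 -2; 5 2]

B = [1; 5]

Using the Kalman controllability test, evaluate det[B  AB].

65

AB = [[-10], [15]]
Controllability matrix C = [B  AB] = [[1, -10], [5, 15]]
det(C) = 1·15 - (-10)·5 = 15 - (-50) = 65
Since det(C) ≠ 0, rank(C) = 2 and the system is completely controllable.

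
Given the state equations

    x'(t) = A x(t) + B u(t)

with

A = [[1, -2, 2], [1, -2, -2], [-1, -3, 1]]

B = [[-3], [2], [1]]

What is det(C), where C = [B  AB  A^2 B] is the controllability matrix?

AB = [[-5], [-9], [-2]]
A^2B = [[9], [17], [30]]
Controllability matrix C = [B  AB  A^2B] = [[-3, -5, 9], [2, -9, 17], [1, -2, 30]]
Expanding along the first row, det(C) = (-3)·((-9)·30 - 17·(-2)) - (-5)·(2·30 - 17·1) + 9·(2·(-2) - (-9)·1) = (-3)·(-236) - (-5)·43 + 9·5 = 968
Since det(C) ≠ 0, rank(C) = 3 and the system is completely controllable.

968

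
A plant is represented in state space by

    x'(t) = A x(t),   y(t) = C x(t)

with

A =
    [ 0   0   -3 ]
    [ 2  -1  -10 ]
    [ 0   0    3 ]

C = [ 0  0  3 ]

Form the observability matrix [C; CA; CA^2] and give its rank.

CA = [[0, 0, 9]]
CA^2 = [[0, 0, 27]]
Observability matrix O = [C; CA; CA^2] = [[0, 0, 3], [0, 0, 9], [0, 0, 27]]
Every row of O is a scalar multiple of row 1 = [0, 0, 3] (multipliers 1, 3, 9), so the rows span a one-dimensional space.
O ≠ 0, hence rank(O) = 1.
rank(O) = 1 < n = 3, so the pair (A, C) is not completely observable.

1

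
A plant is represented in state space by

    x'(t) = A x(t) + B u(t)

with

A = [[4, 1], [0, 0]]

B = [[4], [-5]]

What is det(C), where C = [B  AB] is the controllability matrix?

55

AB = [[11], [0]]
Controllability matrix C = [B  AB] = [[4, 11], [-5, 0]]
det(C) = 4·0 - 11·(-5) = 0 - (-55) = 55
Since det(C) ≠ 0, rank(C) = 2 and the system is completely controllable.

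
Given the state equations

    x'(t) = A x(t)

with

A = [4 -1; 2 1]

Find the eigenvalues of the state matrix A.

2, 3

det(sI - A) = s^2 - (tr A)s + det A, with tr A = 4 + 1 = 5 and det A = 4·1 - (-1)·2 = 4 - (-2) = 6.
So p(s) = det(sI - A) = s^2 - 5s + 6.
Factor s^2 - 5s + 6: two numbers with sum 5 and product 6 are 3 and 2, so s^2 - 5s + 6 = (s - 3)(s - 2).
Hence p(s) = (s - 3) (s - 2), with roots 2, 3.
At least one eigenvalue has non-negative real part, so the system is not asymptotically stable.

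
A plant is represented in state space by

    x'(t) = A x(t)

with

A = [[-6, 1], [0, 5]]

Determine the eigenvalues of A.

det(sI - A) = s^2 - (tr A)s + det A, with tr A = (-6) + 5 = -1 and det A = (-6)·5 - 1·0 = -30 - 0 = -30.
So p(s) = det(sI - A) = s^2 + s - 30.
Factor s^2 + s - 30: two numbers with sum -1 and product -30 are 5 and -6, so s^2 + s - 30 = (s - 5)(s + 6).
Hence p(s) = (s - 5) (s + 6), with roots -6, 5.
At least one eigenvalue has non-negative real part, so the system is not asymptotically stable.

-6, 5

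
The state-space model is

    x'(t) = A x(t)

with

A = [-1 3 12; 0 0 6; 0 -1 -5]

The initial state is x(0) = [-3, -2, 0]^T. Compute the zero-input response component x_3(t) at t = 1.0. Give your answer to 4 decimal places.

det(sI - A) = s^3 - (tr A)s^2 + (M11 + M22 + M33)s - det A, where Mii is the 2×2 principal minor of A obtained by deleting row i and column i.
tr A = (-1) + 0 + (-5) = -6; M11 = 0·(-5) - 6·(-1) = 0 - (-6) = 6; M22 = (-1)·(-5) - 12·0 = 5 - 0 = 5; M33 = (-1)·0 - 3·0 = 0 - 0 = 0; sum of minors = 11.
det A = (-1)·(0·(-5) - 6·(-1)) - 3·(0·(-5) - 6·0) + 12·(0·(-1) - 0·0) = (-1)·6 - 3·0 + 12·0 = -6.
So p(s) = det(sI - A) = s^3 + 6s^2 + 11s + 6.
Rational-root test: any integer root divides 6. Testing small divisors, s = -1 works: p(-1) = -1 + 6 + (-11) + 6 = 0, so (s + 1) is a factor.
Dividing, p(s) = (s + 1)(s^2 + 5s + 6).
Factor s^2 + 5s + 6: two numbers with sum -5 and product 6 are -2 and -3, so s^2 + 5s + 6 = (s + 2)(s + 3).
Hence p(s) = (s + 1) (s + 2) (s + 3), with roots -3, -2, -1.
The eigenvalues -3, -2, -1 are distinct and real, so A is diagonalisable and x(t) = e^{At} x(0) = V diag(e^{λ_i t}) V^{-1} x(0), where the columns of V are the eigenvectors.
λ = -3: A - (-3)I = [[2, 3, 12], [0, 3, 6], [0, -1, -2]]. v must be orthogonal to every row; (row 1) × (row 2) = [-18, -12, 6], so take v_1 = [-3, -2, 1]^T.
λ = -2: A - (-2)I = [[1, 3, 12], [0, 2, 6], [0, -1, -3]]. v must be orthogonal to every row; (row 1) × (row 2) = [-6, -6, 2], so take v_2 = [3, 3, -1]^T.
λ = -1: A - (-1)I = [[0, 3, 12], [0, 1, 6], [0, -1, -4]]. v must be orthogonal to every row; (row 1) × (row 2) = [6, 0, 0], so take v_3 = [1, 0, 0]^T.
V = [v_1 v_2 v_3] = [[-3, 3, 1], [-2, 3, 0], [1, -1, 0]] has det V = -1, so V^{-1} = adj(V)/det V = [[0, 1, 3], [0, 1, 2], [1, 0, 3]].
Modal coordinates z(0) = V^{-1} x(0): 0·(-3) + 1·(-2) + 3·0 = -2; 0·(-3) + 1·(-2) + 2·0 = -2; 1·(-3) + 0·(-2) + 3·0 = -3; so z(0) = [-2, -2, -3]^T.
x_3(t) = Σ_i (v_i)_3 · z_i(0) · e^{λ_i t} (row 3 of V times the modal terms).
x_3(1.0) = 1·(-2)·e^{-3·1.0} + (-1)·(-2)·e^{-2·1.0} + 0·(-3)·e^{-1·1.0} = (-2)·0.049787 + 2·0.135335 + 0·0.367879 = 0.1711.

0.1711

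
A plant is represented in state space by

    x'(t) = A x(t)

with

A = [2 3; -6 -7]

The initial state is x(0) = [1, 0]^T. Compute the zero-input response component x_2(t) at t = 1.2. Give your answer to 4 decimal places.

det(sI - A) = s^2 - (tr A)s + det A, with tr A = 2 + (-7) = -5 and det A = 2·(-7) - 3·(-6) = -14 - (-18) = 4.
So p(s) = det(sI - A) = s^2 + 5s + 4.
Factor s^2 + 5s + 4: two numbers with sum -5 and product 4 are -1 and -4, so s^2 + 5s + 4 = (s + 1)(s + 4).
Hence p(s) = (s + 1) (s + 4), with roots -4, -1.
The eigenvalues -4, -1 are distinct and real, so A is diagonalisable and x(t) = e^{At} x(0) = V diag(e^{λ_i t}) V^{-1} x(0), where the columns of V are the eigenvectors.
λ = -4: A - (-4)I = [[6, 3], [-6, -3]]. Row 1 gives 6·v1 + 3·v2 = 0, so take v_1 = [1, -2]^T.
λ = -1: A - (-1)I = [[3, 3], [-6, -6]]. Row 1 gives 3·v1 + 3·v2 = 0, so take v_2 = [-1, 1]^T.
V = [v_1 v_2] = [[1, -1], [-2, 1]] has det V = -1, so V^{-1} = adj(V)/det V = [[-1, -1], [-2, -1]].
Modal coordinates z(0) = V^{-1} x(0): (-1)·1 + (-1)·0 = -1; (-2)·1 + (-1)·0 = -2; so z(0) = [-1, -2]^T.
x_2(t) = Σ_i (v_i)_2 · z_i(0) · e^{λ_i t} (row 2 of V times the modal terms).
x_2(1.2) = (-2)·(-1)·e^{-4·1.2} + 1·(-2)·e^{-1·1.2} = 2·0.008230 + (-2)·0.301194 = -0.5859.

-0.5859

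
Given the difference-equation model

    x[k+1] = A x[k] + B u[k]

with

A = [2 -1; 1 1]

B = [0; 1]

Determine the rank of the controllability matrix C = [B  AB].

AB = [[-1], [1]]
Controllability matrix C = [B  AB] = [[0, -1], [1, 1]]
det(C) = 0·1 - (-1)·1 = 0 - (-1) = 1 ≠ 0, so rank(C) = 2.
rank(C) = 2 = n, so the pair (A, B) is completely controllable.

2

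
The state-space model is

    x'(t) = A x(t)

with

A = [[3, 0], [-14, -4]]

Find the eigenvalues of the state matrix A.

-4, 3

det(sI - A) = s^2 - (tr A)s + det A, with tr A = 3 + (-4) = -1 and det A = 3·(-4) - 0·(-14) = -12 - 0 = -12.
So p(s) = det(sI - A) = s^2 + s - 12.
Factor s^2 + s - 12: two numbers with sum -1 and product -12 are 3 and -4, so s^2 + s - 12 = (s - 3)(s + 4).
Hence p(s) = (s - 3) (s + 4), with roots -4, 3.
At least one eigenvalue has non-negative real part, so the system is not asymptotically stable.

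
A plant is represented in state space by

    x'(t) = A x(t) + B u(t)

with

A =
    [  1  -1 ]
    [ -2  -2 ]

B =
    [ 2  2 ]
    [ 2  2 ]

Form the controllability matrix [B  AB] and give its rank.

AB = [[0, 0], [-8, -8]]
Controllability matrix C = [B  AB] = [[2, 2, 0, 0], [2, 2, -8, -8]]
Take the 2×2 submatrix of C formed by columns 1, 3: [[2, 0], [2, -8]]. Its determinant is 2·(-8) - 0·2 = -16 - 0 = -16 ≠ 0.
So rank(C) ≥ 2; since C has 2 rows, rank(C) = 2.
rank(C) = 2 = n, so the pair (A, B) is completely controllable.

2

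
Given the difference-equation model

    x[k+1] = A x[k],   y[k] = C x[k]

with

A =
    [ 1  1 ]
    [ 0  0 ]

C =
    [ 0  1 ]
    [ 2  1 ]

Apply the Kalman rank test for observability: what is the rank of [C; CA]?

2

CA = [[0, 0], [2, 2]]
Observability matrix O = [C; CA] = [[0, 1], [2, 1], [0, 0], [2, 2]]
Take the 2×2 submatrix of O formed by rows 1, 2: [[0, 1], [2, 1]]. Its determinant is 0·1 - 1·2 = 0 - 2 = -2 ≠ 0.
So rank(O) ≥ 2; since O has 2 columns, rank(O) = 2.
rank(O) = 2 = n, so the pair (A, C) is completely observable.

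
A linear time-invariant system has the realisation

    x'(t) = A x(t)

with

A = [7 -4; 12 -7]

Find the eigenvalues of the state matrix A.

-1, 1

det(sI - A) = s^2 - (tr A)s + det A, with tr A = 7 + (-7) = 0 and det A = 7·(-7) - (-4)·12 = -49 - (-48) = -1.
So p(s) = det(sI - A) = s^2 - 1.
Factor s^2 - 1: two numbers with sum 0 and product -1 are 1 and -1, so s^2 - 1 = (s - 1)(s + 1).
Hence p(s) = (s - 1) (s + 1), with roots -1, 1.
At least one eigenvalue has non-negative real part, so the system is not asymptotically stable.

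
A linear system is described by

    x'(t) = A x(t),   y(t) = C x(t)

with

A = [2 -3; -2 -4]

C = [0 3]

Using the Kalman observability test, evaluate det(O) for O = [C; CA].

CA = [[-6, -12]]
Observability matrix O = [C; CA] = [[0, 3], [-6, -12]]
det(O) = 0·(-12) - 3·(-6) = 0 - (-18) = 18
Since det(O) ≠ 0, rank(O) = 2 and the system is completely observable.

18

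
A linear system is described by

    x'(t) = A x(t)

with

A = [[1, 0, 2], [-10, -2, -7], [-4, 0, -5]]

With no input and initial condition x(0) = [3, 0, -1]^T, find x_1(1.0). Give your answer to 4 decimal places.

1.7398

det(sI - A) = s^3 - (tr A)s^2 + (M11 + M22 + M33)s - det A, where Mii is the 2×2 principal minor of A obtained by deleting row i and column i.
tr A = 1 + (-2) + (-5) = -6; M11 = (-2)·(-5) - (-7)·0 = 10 - 0 = 10; M22 = 1·(-5) - 2·(-4) = -5 - (-8) = 3; M33 = 1·(-2) - 0·(-10) = -2 - 0 = -2; sum of minors = 11.
det A = 1·((-2)·(-5) - (-7)·0) - 0·((-10)·(-5) - (-7)·(-4)) + 2·((-10)·0 - (-2)·(-4)) = 1·10 - 0·22 + 2·(-8) = -6.
So p(s) = det(sI - A) = s^3 + 6s^2 + 11s + 6.
Rational-root test: any integer root divides 6. Testing small divisors, s = -1 works: p(-1) = -1 + 6 + (-11) + 6 = 0, so (s + 1) is a factor.
Dividing, p(s) = (s + 1)(s^2 + 5s + 6).
Factor s^2 + 5s + 6: two numbers with sum -5 and product 6 are -2 and -3, so s^2 + 5s + 6 = (s + 2)(s + 3).
Hence p(s) = (s + 1) (s + 2) (s + 3), with roots -3, -2, -1.
The eigenvalues -3, -2, -1 are distinct and real, so A is diagonalisable and x(t) = e^{At} x(0) = V diag(e^{λ_i t}) V^{-1} x(0), where the columns of V are the eigenvectors.
λ = -3: A - (-3)I = [[4, 0, 2], [-10, 1, -7], [-4, 0, -2]]. v must be orthogonal to every row; (row 1) × (row 2) = [-2, 8, 4], so take v_1 = [1, -4, -2]^T.
λ = -2: A - (-2)I = [[3, 0, 2], [-10, 0, -7], [-4, 0, -3]]. v must be orthogonal to every row; (row 1) × (row 2) = [0, 1, 0], so take v_2 = [0, 1, 0]^T.
λ = -1: A - (-1)I = [[2, 0, 2], [-10, -1, -7], [-4, 0, -4]]. v must be orthogonal to every row; (row 1) × (row 2) = [2, -6, -2], so take v_3 = [1, -3, -1]^T.
V = [v_1 v_2 v_3] = [[1, 0, 1], [-4, 1, -3], [-2, 0, -1]] has det V = 1, so V^{-1} = adj(V)/det V = [[-1, 0, -1], [2, 1, -1], [2, 0, 1]].
Modal coordinates z(0) = V^{-1} x(0): (-1)·3 + 0·0 + (-1)·(-1) = -2; 2·3 + 1·0 + (-1)·(-1) = 7; 2·3 + 0·0 + 1·(-1) = 5; so z(0) = [-2, 7, 5]^T.
x_1(t) = Σ_i (v_i)_1 · z_i(0) · e^{λ_i t} (row 1 of V times the modal terms).
x_1(1.0) = 1·(-2)·e^{-3·1.0} + 0·7·e^{-2·1.0} + 1·5·e^{-1·1.0} = (-2)·0.049787 + 0·0.135335 + 5·0.367879 = 1.7398.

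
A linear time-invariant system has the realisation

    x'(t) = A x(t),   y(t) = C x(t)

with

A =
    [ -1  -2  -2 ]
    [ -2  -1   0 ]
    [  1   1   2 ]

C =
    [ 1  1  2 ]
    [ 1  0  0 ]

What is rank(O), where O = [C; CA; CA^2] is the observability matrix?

3

CA = [[-1, -1, 2], [-1, -2, -2]]
CA^2 = [[5, 5, 6], [3, 2, -2]]
Observability matrix O = [C; CA; CA^2] = [[1, 1, 2], [1, 0, 0], [-1, -1, 2], [-1, -2, -2], [5, 5, 6], [3, 2, -2]]
Take the 3×3 submatrix of O formed by rows 1, 2, 3: [[1, 1, 2], [1, 0, 0], [-1, -1, 2]]. Its determinant is 1·(0·2 - 0·(-1)) - 1·(1·2 - 0·(-1)) + 2·(1·(-1) - 0·(-1)) = 1·0 - 1·2 + 2·(-1) = -4 ≠ 0.
So rank(O) ≥ 3; since O has 3 columns, rank(O) = 3.
rank(O) = 3 = n, so the pair (A, C) is completely observable.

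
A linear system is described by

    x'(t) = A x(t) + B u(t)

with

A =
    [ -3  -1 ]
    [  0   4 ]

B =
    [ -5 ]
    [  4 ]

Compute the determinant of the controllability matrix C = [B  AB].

AB = [[11], [16]]
Controllability matrix C = [B  AB] = [[-5, 11], [4, 16]]
det(C) = (-5)·16 - 11·4 = -80 - 44 = -124
Since det(C) ≠ 0, rank(C) = 2 and the system is completely controllable.

-124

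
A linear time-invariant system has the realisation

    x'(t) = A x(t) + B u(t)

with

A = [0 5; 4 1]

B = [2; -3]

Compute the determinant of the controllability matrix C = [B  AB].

-35

AB = [[-15], [5]]
Controllability matrix C = [B  AB] = [[2, -15], [-3, 5]]
det(C) = 2·5 - (-15)·(-3) = 10 - 45 = -35
Since det(C) ≠ 0, rank(C) = 2 and the system is completely controllable.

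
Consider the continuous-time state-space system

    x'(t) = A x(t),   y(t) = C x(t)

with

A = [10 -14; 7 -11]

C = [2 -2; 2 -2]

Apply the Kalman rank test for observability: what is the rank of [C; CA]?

1

CA = [[6, -6], [6, -6]]
Observability matrix O = [C; CA] = [[2, -2], [2, -2], [6, -6], [6, -6]]
Every row of O is a scalar multiple of row 1 = [2, -2] (multipliers 1, 1, 3, 3), so the rows span a one-dimensional space.
O ≠ 0, hence rank(O) = 1.
rank(O) = 1 < n = 2, so the pair (A, C) is not completely observable.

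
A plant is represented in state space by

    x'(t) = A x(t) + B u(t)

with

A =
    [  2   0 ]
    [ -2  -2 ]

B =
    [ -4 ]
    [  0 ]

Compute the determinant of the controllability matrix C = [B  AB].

-32

AB = [[-8], [8]]
Controllability matrix C = [B  AB] = [[-4, -8], [0, 8]]
det(C) = (-4)·8 - (-8)·0 = -32 - 0 = -32
Since det(C) ≠ 0, rank(C) = 2 and the system is completely controllable.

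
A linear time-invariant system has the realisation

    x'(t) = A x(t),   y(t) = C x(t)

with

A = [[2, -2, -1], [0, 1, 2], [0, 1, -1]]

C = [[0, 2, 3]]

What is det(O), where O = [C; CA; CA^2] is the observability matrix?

0

CA = [[0, 5, 1]]
CA^2 = [[0, 6, 9]]
Observability matrix O = [C; CA; CA^2] = [[0, 2, 3], [0, 5, 1], [0, 6, 9]]
Expanding along the first row, det(O) = 0·(5·9 - 1·6) - 2·(0·9 - 1·0) + 3·(0·6 - 5·0) = 0·39 - 2·0 + 3·0 = 0
Since det(O) = 0, rank(O) < 3 and the system is not completely observable.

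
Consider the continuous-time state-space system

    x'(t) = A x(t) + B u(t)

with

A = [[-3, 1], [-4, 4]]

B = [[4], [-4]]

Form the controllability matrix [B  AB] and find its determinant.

-192

AB = [[-16], [-32]]
Controllability matrix C = [B  AB] = [[4, -16], [-4, -32]]
det(C) = 4·(-32) - (-16)·(-4) = -128 - 64 = -192
Since det(C) ≠ 0, rank(C) = 2 and the system is completely controllable.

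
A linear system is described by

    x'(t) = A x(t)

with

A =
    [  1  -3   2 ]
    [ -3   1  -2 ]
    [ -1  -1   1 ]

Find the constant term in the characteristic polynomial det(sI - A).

8

Expand det(sI - A) for the 3×3 matrix.
p(s) = s^3 - 3s^2 - 6s + 8.
(Check: constant term = det(-A) = (-1)^3 det A = 8; coefficient of s^2 = -tr A = -3.)
The constant term is 8.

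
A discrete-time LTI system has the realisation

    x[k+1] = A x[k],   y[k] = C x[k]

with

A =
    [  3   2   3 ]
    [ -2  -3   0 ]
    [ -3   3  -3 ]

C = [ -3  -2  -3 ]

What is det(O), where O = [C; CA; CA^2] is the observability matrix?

-810

CA = [[4, -9, 0]]
CA^2 = [[30, 35, 12]]
Observability matrix O = [C; CA; CA^2] = [[-3, -2, -3], [4, -9, 0], [30, 35, 12]]
Expanding along the first row, det(O) = (-3)·((-9)·12 - 0·35) - (-2)·(4·12 - 0·30) + (-3)·(4·35 - (-9)·30) = (-3)·(-108) - (-2)·48 + (-3)·410 = -810
Since det(O) ≠ 0, rank(O) = 3 and the system is completely observable.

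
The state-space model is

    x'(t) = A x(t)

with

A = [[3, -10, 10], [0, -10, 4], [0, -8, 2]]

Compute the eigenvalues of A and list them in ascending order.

-6, -2, 3

det(sI - A) = s^3 - (tr A)s^2 + (M11 + M22 + M33)s - det A, where Mii is the 2×2 principal minor of A obtained by deleting row i and column i.
tr A = 3 + (-10) + 2 = -5; M11 = (-10)·2 - 4·(-8) = -20 - (-32) = 12; M22 = 3·2 - 10·0 = 6 - 0 = 6; M33 = 3·(-10) - (-10)·0 = -30 - 0 = -30; sum of minors = -12.
det A = 3·((-10)·2 - 4·(-8)) - (-10)·(0·2 - 4·0) + 10·(0·(-8) - (-10)·0) = 3·12 - (-10)·0 + 10·0 = 36.
So p(s) = det(sI - A) = s^3 + 5s^2 - 12s - 36.
Rational-root test: any integer root divides -36. Testing small divisors, s = -2 works: p(-2) = -8 + 20 + 24 + (-36) = 0, so (s + 2) is a factor.
Dividing, p(s) = (s + 2)(s^2 + 3s - 18).
Factor s^2 + 3s - 18: two numbers with sum -3 and product -18 are 3 and -6, so s^2 + 3s - 18 = (s - 3)(s + 6).
Hence p(s) = (s - 3) (s + 2) (s + 6), with roots -6, -2, 3.
At least one eigenvalue has non-negative real part, so the system is not asymptotically stable.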